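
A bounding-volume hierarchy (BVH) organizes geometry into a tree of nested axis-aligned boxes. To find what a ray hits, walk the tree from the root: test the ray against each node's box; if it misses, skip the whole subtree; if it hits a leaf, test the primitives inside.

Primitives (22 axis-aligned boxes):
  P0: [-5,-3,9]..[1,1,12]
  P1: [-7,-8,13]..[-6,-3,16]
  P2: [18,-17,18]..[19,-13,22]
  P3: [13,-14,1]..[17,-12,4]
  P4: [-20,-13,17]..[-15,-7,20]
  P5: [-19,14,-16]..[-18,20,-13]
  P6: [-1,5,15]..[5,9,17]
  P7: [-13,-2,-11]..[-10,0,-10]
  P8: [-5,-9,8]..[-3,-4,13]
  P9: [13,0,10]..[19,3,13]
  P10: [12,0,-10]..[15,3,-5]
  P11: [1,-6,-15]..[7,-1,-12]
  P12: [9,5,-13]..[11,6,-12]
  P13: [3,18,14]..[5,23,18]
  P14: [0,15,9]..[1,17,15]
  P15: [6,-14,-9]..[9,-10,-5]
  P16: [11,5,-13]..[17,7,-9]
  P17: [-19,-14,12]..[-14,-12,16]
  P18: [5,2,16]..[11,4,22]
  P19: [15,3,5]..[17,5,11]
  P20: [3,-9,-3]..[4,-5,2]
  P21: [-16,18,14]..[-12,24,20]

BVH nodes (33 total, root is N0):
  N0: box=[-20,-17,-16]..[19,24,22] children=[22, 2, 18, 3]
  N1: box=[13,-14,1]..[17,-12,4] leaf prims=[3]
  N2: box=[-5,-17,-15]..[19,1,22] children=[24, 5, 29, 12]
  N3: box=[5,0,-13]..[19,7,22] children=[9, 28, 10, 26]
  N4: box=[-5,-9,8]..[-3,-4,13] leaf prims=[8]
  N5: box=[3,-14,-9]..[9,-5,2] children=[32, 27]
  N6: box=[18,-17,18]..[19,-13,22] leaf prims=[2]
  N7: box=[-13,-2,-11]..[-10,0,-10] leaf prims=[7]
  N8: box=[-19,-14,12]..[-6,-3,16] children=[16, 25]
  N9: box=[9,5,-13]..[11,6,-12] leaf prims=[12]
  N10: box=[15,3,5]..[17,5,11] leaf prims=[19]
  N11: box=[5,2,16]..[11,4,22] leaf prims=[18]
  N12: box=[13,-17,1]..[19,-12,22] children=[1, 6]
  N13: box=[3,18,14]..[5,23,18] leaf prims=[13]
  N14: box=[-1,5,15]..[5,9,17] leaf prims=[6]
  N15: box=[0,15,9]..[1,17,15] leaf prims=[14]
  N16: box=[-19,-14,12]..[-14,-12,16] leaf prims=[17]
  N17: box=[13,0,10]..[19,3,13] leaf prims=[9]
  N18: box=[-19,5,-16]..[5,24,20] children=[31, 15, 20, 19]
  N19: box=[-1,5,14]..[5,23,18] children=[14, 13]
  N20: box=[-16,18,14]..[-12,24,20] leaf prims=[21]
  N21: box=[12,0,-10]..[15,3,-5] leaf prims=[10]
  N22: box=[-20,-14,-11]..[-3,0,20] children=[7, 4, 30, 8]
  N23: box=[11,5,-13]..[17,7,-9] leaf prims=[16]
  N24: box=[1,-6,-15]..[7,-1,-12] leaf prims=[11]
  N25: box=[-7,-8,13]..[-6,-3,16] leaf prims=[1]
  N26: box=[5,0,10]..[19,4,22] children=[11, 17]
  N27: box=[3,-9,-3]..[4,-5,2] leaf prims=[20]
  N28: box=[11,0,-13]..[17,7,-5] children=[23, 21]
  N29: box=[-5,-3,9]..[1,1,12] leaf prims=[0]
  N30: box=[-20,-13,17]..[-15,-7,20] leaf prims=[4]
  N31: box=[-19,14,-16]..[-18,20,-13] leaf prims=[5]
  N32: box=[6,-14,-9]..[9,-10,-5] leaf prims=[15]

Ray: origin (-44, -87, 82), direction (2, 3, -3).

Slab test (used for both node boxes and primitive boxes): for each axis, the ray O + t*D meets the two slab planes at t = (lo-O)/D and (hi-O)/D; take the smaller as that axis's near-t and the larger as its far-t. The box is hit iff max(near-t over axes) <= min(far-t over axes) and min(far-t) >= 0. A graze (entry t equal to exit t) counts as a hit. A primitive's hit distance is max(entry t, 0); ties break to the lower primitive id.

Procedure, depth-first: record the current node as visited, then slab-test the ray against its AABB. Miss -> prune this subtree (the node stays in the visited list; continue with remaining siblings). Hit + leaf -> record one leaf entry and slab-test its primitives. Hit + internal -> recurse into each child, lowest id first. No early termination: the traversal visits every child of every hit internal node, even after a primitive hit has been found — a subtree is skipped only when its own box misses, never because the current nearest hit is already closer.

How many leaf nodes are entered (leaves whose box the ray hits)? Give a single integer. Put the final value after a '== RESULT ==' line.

Walk:
N0 x:[12,63/2] y:[70/3,37] z:[20,98/3] -> hit [70/3,63/2], descend [2, 3, 18, 22]
  N2 x:[39/2,63/2] y:[70/3,88/3] z:[20,97/3] -> hit [70/3,88/3], descend [5, 12, 24, 29]
    N5 x:[47/2,53/2] y:[73/3,82/3] z:[80/3,91/3] -> miss, prune
    N12 x:[57/2,63/2] y:[70/3,25] z:[20,27] -> miss, prune
    N24 x:[45/2,51/2] y:[27,86/3] z:[94/3,97/3] -> miss, prune
    N29 x:[39/2,45/2] y:[28,88/3] z:[70/3,73/3] -> miss, prune
  N3 x:[49/2,63/2] y:[29,94/3] z:[20,95/3] -> hit [29,94/3], descend [9, 10, 26, 28]
    N9 x:[53/2,55/2] y:[92/3,31] z:[94/3,95/3] -> miss, prune
    N10 x:[59/2,61/2] y:[30,92/3] z:[71/3,77/3] -> miss, prune
    N26 x:[49/2,63/2] y:[29,91/3] z:[20,24] -> miss, prune
    N28 x:[55/2,61/2] y:[29,94/3] z:[29,95/3] -> hit [29,61/2], descend [21, 23]
      N21 x:[28,59/2] y:[29,30] z:[29,92/3] -> hit [29,59/2] leaf, test {P10@t=29}
      N23 x:[55/2,61/2] y:[92/3,94/3] z:[91/3,95/3] -> miss, prune
  N18 x:[25/2,49/2] y:[92/3,37] z:[62/3,98/3] -> miss, prune
  N22 x:[12,41/2] y:[73/3,29] z:[62/3,31] -> miss, prune

order=[0, 2, 5, 12, 24, 29, 3, 9, 10, 26, 28, 21, 23, 18, 22]  |boxes|=15  |leaves|=1  hit=P10

== RESULT ==
1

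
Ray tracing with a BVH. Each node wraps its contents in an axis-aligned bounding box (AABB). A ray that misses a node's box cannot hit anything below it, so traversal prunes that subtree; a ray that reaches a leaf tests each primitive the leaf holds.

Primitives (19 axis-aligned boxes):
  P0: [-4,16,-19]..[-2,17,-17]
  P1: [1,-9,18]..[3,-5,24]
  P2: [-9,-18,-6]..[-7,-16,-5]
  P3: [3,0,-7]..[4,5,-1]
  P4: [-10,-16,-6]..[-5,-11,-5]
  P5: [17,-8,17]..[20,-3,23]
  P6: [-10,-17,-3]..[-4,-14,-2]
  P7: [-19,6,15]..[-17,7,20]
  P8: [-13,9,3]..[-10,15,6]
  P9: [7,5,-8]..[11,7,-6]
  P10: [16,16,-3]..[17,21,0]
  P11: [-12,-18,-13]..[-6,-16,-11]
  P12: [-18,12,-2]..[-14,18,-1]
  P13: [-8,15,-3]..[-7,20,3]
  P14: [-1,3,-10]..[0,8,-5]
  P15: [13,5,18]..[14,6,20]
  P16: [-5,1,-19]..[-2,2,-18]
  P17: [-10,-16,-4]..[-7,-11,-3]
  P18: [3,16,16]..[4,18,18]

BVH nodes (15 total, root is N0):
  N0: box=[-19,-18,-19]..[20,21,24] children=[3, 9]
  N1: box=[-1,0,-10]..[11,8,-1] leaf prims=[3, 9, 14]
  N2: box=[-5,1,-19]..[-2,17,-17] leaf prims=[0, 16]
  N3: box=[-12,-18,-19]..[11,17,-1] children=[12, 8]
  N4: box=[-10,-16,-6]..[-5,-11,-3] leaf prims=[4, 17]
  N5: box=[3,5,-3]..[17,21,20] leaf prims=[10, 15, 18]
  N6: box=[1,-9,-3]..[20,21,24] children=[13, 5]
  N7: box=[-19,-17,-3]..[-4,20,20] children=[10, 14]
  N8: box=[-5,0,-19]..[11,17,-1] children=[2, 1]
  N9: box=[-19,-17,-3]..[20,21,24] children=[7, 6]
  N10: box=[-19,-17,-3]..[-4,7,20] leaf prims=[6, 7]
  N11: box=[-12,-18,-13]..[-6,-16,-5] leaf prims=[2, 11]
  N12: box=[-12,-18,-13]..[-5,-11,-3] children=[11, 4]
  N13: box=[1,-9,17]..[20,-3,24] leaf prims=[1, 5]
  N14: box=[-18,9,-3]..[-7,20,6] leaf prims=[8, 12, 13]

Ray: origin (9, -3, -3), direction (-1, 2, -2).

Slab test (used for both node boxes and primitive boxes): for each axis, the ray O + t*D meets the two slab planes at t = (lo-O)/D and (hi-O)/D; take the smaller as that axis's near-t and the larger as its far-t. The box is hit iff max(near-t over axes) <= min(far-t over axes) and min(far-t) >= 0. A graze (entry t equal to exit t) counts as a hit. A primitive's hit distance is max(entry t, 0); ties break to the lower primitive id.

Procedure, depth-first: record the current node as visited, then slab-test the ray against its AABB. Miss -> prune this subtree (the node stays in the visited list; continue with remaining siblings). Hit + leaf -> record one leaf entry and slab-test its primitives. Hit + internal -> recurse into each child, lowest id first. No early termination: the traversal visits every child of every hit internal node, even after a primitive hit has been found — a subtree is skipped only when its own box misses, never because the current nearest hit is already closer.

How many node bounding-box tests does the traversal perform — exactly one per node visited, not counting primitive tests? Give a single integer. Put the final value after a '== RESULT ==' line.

Walk:
N0 x:[-11,28] y:[-15/2,12] z:[-27/2,8] -> hit [-15/2,8], descend [3, 9]
  N3 x:[-2,21] y:[-15/2,10] z:[-1,8] -> hit [-1,8], descend [8, 12]
    N8 x:[-2,14] y:[3/2,10] z:[-1,8] -> hit [3/2,8], descend [1, 2]
      N1 x:[-2,10] y:[3/2,11/2] z:[-1,7/2] -> hit [3/2,7/2] leaf, test {P3(miss), P9(miss), P14(miss)}
      N2 x:[11,14] y:[2,10] z:[7,8] -> miss, prune
    N12 x:[14,21] y:[-15/2,-4] z:[0,5] -> miss, prune
  N9 x:[-11,28] y:[-7,12] z:[-27/2,0] -> hit [-7,0], descend [6, 7]
    N6 x:[-11,8] y:[-3,12] z:[-27/2,0] -> hit [-3,0], descend [5, 13]
      N5 x:[-8,6] y:[4,12] z:[-23/2,0] -> miss, prune
      N13 x:[-11,8] y:[-3,0] z:[-27/2,-10] -> miss, prune
    N7 x:[13,28] y:[-7,23/2] z:[-23/2,0] -> miss, prune

Summary -> nodes [0, 3, 8, 1, 2, 12, 9, 6, 5, 13, 7]; box-tests=11; leaf-entries=1; first=miss

== RESULT ==
11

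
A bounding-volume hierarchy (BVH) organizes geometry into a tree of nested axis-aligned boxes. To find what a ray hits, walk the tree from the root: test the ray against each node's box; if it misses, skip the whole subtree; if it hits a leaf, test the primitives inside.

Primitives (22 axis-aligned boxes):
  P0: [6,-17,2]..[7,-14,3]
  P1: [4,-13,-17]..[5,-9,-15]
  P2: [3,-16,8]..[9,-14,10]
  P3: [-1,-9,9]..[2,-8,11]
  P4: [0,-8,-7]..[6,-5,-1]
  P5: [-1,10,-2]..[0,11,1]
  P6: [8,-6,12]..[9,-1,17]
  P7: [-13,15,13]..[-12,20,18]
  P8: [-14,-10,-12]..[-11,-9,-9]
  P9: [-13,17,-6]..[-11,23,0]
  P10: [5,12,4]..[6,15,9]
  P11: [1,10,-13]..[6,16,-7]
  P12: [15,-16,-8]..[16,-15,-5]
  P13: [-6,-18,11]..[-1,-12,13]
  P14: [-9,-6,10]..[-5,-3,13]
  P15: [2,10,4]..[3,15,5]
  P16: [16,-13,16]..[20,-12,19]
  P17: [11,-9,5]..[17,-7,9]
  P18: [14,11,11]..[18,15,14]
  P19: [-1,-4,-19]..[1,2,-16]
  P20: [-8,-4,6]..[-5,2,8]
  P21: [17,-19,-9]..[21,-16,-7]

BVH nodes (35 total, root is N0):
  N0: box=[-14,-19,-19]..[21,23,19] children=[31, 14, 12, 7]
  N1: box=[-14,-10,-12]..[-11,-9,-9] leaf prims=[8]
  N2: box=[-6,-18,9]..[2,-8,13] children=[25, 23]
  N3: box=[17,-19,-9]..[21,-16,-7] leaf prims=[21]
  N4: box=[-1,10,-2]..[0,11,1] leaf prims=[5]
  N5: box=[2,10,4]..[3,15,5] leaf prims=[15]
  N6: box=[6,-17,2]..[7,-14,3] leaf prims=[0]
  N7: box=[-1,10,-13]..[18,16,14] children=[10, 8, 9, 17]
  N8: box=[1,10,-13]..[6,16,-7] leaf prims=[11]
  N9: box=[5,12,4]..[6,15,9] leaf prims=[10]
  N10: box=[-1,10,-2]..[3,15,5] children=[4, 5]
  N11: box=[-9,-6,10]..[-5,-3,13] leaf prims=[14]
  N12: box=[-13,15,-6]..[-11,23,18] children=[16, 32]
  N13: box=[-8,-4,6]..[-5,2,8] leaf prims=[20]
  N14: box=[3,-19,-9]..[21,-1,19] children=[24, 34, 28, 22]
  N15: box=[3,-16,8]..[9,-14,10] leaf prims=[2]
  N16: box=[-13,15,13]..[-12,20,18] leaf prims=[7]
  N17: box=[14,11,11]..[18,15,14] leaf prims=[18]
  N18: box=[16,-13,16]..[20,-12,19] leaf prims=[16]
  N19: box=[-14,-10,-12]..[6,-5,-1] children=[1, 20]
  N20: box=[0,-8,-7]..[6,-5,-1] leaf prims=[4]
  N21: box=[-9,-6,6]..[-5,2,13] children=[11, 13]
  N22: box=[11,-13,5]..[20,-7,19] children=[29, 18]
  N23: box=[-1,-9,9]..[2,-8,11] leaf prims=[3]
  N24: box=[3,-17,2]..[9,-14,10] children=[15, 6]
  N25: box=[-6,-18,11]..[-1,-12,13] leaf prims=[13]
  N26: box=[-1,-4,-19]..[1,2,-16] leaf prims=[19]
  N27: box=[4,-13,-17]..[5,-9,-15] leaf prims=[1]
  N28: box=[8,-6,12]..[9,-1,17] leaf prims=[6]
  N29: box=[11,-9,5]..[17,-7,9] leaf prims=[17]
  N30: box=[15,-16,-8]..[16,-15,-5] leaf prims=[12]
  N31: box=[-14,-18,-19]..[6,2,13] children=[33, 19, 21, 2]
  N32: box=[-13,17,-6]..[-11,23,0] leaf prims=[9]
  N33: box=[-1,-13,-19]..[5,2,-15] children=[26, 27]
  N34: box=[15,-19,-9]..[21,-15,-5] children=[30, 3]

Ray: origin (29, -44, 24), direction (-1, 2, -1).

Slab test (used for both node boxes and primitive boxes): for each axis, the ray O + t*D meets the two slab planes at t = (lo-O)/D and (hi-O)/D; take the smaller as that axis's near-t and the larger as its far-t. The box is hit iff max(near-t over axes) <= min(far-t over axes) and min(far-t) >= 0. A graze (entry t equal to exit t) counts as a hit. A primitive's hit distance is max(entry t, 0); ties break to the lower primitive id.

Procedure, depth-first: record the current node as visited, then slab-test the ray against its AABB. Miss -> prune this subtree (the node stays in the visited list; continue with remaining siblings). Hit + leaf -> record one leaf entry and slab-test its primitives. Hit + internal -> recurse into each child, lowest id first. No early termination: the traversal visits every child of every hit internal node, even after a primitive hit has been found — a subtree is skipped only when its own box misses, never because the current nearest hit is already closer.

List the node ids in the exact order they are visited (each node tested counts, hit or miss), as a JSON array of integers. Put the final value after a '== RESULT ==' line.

Trace the traversal:
N0 x:[8,43] y:[25/2,67/2] z:[5,43] -> hit [25/2,67/2], descend [7, 12, 14, 31]
  N7 x:[11,30] y:[27,30] z:[10,37] -> hit [27,30], descend [8, 9, 10, 17]
    N8 x:[23,28] y:[27,30] z:[31,37] -> miss, prune
    N9 x:[23,24] y:[28,59/2] z:[15,20] -> miss, prune
    N10 x:[26,30] y:[27,59/2] z:[19,26] -> miss, prune
    N17 x:[11,15] y:[55/2,59/2] z:[10,13] -> miss, prune
  N12 x:[40,42] y:[59/2,67/2] z:[6,30] -> miss, prune
  N14 x:[8,26] y:[25/2,43/2] z:[5,33] -> hit [25/2,43/2], descend [22, 24, 28, 34]
    N22 x:[9,18] y:[31/2,37/2] z:[5,19] -> hit [31/2,18], descend [18, 29]
      N18 x:[9,13] y:[31/2,16] z:[5,8] -> miss, prune
      N29 x:[12,18] y:[35/2,37/2] z:[15,19] -> hit [35/2,18] leaf, test {P17@t=35/2}
    N24 x:[20,26] y:[27/2,15] z:[14,22] -> miss, prune
    N28 x:[20,21] y:[19,43/2] z:[7,12] -> miss, prune
    N34 x:[8,14] y:[25/2,29/2] z:[29,33] -> miss, prune
  N31 x:[23,43] y:[13,23] z:[11,43] -> hit [23,23], descend [2, 19, 21, 33]
    N2 x:[27,35] y:[13,18] z:[11,15] -> miss, prune
    N19 x:[23,43] y:[17,39/2] z:[25,36] -> miss, prune
    N21 x:[34,38] y:[19,23] z:[11,18] -> miss, prune
    N33 x:[24,30] y:[31/2,23] z:[39,43] -> miss, prune

19 AABB tests over nodes [0, 7, 8, 9, 10, 17, 12, 14, 22, 18, 29, 24, 28, 34, 31, 2, 19, 21, 33]; 1 leaf entered; closest P17.

== RESULT ==
[0, 7, 8, 9, 10, 17, 12, 14, 22, 18, 29, 24, 28, 34, 31, 2, 19, 21, 33]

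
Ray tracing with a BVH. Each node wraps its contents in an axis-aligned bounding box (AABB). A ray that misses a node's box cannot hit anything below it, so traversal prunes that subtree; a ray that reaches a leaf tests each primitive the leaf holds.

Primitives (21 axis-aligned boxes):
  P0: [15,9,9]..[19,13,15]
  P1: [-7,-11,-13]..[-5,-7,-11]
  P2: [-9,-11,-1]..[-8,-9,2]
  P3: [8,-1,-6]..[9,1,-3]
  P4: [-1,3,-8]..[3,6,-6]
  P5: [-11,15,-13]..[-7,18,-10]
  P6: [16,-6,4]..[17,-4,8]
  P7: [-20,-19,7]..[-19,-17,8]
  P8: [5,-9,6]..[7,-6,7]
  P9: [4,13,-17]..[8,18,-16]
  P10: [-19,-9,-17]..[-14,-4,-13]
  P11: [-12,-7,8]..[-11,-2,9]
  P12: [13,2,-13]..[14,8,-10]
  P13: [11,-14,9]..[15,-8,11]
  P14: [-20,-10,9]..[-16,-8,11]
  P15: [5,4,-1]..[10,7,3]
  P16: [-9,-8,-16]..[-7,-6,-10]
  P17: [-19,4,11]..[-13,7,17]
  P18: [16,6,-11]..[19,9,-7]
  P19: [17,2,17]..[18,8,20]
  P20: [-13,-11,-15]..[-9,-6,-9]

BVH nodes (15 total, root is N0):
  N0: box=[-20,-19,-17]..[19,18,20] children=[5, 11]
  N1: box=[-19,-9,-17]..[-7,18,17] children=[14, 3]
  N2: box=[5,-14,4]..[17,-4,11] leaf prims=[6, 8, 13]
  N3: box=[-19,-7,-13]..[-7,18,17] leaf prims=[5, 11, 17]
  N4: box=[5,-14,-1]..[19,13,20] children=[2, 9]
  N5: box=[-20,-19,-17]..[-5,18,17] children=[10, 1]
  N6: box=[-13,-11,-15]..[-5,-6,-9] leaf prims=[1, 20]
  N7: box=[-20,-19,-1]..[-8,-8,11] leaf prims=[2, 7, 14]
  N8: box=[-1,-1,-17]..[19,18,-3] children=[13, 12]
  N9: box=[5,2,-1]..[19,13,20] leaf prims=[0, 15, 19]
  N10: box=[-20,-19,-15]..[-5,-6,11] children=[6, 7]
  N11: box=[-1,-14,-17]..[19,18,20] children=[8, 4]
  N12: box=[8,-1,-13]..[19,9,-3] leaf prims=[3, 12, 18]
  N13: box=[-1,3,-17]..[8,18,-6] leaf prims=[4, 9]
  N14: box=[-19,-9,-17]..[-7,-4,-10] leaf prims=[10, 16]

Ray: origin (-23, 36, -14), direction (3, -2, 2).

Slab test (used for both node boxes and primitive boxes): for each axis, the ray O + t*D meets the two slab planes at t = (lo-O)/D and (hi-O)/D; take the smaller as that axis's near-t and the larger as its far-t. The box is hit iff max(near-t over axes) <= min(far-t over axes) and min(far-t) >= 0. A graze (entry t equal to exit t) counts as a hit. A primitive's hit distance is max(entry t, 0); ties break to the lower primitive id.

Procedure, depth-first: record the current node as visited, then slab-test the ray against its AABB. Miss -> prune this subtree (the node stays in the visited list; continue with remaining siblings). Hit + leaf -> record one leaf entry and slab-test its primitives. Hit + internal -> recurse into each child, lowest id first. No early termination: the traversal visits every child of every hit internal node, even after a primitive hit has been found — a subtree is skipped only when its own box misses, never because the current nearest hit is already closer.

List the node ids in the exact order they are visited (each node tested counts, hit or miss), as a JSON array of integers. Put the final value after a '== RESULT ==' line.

Traverse from the root:
N0 x:[1,14] y:[9,55/2] z:[-3/2,17] -> hit [9,14], descend [5, 11]
  N5 x:[1,6] y:[9,55/2] z:[-3/2,31/2] -> miss, prune
  N11 x:[22/3,14] y:[9,25] z:[-3/2,17] -> hit [9,14], descend [4, 8]
    N4 x:[28/3,14] y:[23/2,25] z:[13/2,17] -> hit [23/2,14], descend [2, 9]
      N2 x:[28/3,40/3] y:[20,25] z:[9,25/2] -> miss, prune
      N9 x:[28/3,14] y:[23/2,17] z:[13/2,17] -> hit [23/2,14] leaf, test {P0@t=38/3, P15(miss), P19(miss)}
    N8 x:[22/3,14] y:[9,37/2] z:[-3/2,11/2] -> miss, prune

order=[0, 5, 11, 4, 2, 9, 8]  |boxes|=7  |leaves|=1  hit=P0

== RESULT ==
[0, 5, 11, 4, 2, 9, 8]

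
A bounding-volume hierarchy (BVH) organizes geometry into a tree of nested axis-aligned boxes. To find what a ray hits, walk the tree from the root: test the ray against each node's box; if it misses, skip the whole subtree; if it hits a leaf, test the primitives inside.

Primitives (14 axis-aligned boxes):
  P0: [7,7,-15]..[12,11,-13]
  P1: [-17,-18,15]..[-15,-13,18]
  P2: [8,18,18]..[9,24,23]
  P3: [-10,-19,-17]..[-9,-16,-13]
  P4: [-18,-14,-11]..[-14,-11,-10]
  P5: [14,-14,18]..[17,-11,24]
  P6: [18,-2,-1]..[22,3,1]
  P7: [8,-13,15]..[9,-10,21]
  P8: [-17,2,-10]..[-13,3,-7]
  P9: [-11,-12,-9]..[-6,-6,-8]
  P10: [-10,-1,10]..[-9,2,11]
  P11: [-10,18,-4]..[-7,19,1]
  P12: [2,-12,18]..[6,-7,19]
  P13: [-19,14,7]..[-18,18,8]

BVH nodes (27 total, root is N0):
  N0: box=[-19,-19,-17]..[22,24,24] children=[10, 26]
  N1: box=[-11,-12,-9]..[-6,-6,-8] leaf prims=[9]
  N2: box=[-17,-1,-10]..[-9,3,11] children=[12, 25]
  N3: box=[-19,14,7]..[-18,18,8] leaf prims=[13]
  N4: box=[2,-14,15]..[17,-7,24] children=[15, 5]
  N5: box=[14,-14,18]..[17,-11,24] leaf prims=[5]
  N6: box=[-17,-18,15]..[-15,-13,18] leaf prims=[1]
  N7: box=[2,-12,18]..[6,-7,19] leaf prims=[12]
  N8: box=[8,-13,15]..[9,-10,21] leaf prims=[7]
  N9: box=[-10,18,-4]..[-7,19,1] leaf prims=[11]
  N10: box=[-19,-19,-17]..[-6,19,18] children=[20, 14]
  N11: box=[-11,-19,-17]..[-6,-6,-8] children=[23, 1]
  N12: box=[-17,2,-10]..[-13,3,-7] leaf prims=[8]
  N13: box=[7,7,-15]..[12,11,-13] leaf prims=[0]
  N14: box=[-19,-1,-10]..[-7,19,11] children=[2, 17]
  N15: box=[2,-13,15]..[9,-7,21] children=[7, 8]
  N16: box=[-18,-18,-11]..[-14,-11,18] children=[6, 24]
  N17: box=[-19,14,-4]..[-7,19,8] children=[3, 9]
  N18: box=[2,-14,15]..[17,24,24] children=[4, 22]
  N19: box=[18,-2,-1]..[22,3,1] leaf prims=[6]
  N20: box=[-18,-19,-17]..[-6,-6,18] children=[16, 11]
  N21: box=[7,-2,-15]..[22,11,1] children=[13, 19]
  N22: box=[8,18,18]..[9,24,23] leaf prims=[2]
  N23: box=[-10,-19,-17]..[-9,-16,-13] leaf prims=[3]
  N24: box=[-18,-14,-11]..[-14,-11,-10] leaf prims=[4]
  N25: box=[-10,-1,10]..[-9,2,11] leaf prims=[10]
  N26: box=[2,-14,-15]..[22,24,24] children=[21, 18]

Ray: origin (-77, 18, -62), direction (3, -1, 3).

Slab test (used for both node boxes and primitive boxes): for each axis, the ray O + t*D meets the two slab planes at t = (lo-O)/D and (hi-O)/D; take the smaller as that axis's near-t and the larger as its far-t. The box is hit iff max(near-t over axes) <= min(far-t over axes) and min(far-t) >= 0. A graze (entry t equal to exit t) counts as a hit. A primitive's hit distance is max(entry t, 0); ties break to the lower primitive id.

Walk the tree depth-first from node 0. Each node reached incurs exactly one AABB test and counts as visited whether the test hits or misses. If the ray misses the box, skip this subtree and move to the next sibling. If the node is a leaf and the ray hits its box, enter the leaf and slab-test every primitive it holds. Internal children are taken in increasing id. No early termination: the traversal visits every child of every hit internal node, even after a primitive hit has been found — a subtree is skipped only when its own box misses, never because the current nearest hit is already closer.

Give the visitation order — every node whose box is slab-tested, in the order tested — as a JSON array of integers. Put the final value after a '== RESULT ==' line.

Trace the traversal:
N0 x:[58/3,33] y:[-6,37] z:[15,86/3] -> hit [58/3,86/3], descend [10, 26]
  N10 x:[58/3,71/3] y:[-1,37] z:[15,80/3] -> hit [58/3,71/3], descend [14, 20]
    N14 x:[58/3,70/3] y:[-1,19] z:[52/3,73/3] -> miss, prune
    N20 x:[59/3,71/3] y:[24,37] z:[15,80/3] -> miss, prune
  N26 x:[79/3,33] y:[-6,32] z:[47/3,86/3] -> hit [79/3,86/3], descend [18, 21]
    N18 x:[79/3,94/3] y:[-6,32] z:[77/3,86/3] -> hit [79/3,86/3], descend [4, 22]
      N4 x:[79/3,94/3] y:[25,32] z:[77/3,86/3] -> hit [79/3,86/3], descend [5, 15]
        N5 x:[91/3,94/3] y:[29,32] z:[80/3,86/3] -> miss, prune
        N15 x:[79/3,86/3] y:[25,31] z:[77/3,83/3] -> hit [79/3,83/3], descend [7, 8]
          N7 x:[79/3,83/3] y:[25,30] z:[80/3,27] -> hit [80/3,27] leaf, test {P12@t=80/3}
          N8 x:[85/3,86/3] y:[28,31] z:[77/3,83/3] -> miss, prune
      N22 x:[85/3,86/3] y:[-6,0] z:[80/3,85/3] -> miss, prune
    N21 x:[28,33] y:[7,20] z:[47/3,21] -> miss, prune

Summary -> nodes [0, 10, 14, 20, 26, 18, 4, 5, 15, 7, 8, 22, 21]; box-tests=13; leaf-entries=1; first=P12

== RESULT ==
[0, 10, 14, 20, 26, 18, 4, 5, 15, 7, 8, 22, 21]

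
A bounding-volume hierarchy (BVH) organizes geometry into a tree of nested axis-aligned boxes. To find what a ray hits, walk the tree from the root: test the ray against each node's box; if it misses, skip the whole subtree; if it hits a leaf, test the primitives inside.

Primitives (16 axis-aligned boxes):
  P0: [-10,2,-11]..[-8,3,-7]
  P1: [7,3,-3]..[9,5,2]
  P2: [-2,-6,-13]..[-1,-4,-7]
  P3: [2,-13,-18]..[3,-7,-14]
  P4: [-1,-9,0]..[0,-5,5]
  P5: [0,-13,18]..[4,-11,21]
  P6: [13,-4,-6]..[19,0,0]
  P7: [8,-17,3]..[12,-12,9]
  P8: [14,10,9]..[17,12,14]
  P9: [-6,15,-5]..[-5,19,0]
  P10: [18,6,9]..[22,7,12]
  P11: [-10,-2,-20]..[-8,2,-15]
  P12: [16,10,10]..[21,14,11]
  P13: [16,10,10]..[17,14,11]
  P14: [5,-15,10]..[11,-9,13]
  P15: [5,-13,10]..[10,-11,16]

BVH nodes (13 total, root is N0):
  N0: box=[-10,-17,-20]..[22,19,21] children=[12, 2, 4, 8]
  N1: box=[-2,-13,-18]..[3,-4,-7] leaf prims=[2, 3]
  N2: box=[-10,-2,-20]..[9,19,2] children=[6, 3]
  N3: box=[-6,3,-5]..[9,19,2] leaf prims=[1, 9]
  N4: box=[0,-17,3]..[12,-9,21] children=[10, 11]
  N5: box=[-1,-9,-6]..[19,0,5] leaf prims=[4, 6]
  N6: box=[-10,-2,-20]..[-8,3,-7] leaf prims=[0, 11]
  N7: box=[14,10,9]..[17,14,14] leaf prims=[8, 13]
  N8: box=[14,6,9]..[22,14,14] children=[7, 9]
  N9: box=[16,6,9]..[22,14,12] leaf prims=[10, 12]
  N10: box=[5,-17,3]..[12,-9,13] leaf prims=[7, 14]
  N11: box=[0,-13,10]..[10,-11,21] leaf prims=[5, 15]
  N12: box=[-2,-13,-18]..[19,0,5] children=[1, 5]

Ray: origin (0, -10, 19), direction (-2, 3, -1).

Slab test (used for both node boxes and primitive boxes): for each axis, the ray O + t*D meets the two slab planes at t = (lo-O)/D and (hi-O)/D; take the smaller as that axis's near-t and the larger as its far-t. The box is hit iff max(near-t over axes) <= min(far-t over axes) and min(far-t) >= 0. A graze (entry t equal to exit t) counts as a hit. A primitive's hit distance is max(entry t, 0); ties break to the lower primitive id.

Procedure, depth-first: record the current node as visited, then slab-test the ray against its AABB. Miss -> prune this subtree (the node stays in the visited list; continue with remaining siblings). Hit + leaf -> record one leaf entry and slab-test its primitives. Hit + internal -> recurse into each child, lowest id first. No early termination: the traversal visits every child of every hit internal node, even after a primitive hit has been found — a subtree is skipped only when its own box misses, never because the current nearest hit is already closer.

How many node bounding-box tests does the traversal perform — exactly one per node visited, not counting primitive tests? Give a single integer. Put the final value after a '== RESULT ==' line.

Trace the traversal:
N0 x:[-11,5] y:[-7/3,29/3] z:[-2,39] -> hit [-2,5], descend [2, 4, 8, 12]
  N2 x:[-9/2,5] y:[8/3,29/3] z:[17,39] -> miss, prune
  N4 x:[-6,0] y:[-7/3,1/3] z:[-2,16] -> hit [-2,0], descend [10, 11]
    N10 x:[-6,-5/2] y:[-7/3,1/3] z:[6,16] -> miss, prune
    N11 x:[-5,0] y:[-1,-1/3] z:[-2,9] -> miss, prune
  N8 x:[-11,-7] y:[16/3,8] z:[5,10] -> miss, prune
  N12 x:[-19/2,1] y:[-1,10/3] z:[14,37] -> miss, prune

Summary -> nodes [0, 2, 4, 10, 11, 8, 12]; box-tests=7; leaf-entries=0; first=miss

== RESULT ==
7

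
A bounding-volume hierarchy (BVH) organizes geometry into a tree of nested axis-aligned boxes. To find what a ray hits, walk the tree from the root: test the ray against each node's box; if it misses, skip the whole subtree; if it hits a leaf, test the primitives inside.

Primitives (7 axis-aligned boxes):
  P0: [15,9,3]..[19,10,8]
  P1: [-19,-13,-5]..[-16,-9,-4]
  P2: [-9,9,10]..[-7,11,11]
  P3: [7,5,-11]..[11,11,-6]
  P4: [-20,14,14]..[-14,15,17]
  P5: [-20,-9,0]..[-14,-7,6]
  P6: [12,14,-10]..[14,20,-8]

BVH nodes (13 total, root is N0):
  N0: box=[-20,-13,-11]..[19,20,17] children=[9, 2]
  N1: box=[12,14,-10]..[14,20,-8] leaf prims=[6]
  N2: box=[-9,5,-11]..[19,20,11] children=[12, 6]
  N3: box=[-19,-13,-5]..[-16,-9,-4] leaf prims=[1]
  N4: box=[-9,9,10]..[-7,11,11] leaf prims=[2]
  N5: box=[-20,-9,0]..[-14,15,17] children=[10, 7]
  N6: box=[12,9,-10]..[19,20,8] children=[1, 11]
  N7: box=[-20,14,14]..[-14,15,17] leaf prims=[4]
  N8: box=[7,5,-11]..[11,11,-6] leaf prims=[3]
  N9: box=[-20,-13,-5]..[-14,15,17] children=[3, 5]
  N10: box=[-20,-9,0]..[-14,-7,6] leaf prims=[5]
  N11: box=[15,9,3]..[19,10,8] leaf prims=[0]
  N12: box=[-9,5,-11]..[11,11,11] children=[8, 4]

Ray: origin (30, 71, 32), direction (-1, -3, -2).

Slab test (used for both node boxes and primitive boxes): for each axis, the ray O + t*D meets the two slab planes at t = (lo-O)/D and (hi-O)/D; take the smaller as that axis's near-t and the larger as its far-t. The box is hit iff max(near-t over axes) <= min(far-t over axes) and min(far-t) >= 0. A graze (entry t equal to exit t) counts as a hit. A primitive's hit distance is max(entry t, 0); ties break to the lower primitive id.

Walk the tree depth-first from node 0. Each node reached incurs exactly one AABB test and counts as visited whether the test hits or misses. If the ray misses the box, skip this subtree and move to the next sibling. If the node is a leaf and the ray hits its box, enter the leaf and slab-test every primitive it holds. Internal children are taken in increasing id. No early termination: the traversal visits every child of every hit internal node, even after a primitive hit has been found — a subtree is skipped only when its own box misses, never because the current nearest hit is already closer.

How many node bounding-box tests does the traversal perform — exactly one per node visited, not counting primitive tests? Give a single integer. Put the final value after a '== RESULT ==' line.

Trace the traversal:
N0 x:[11,50] y:[17,28] z:[15/2,43/2] -> hit [17,43/2], descend [2, 9]
  N2 x:[11,39] y:[17,22] z:[21/2,43/2] -> hit [17,43/2], descend [6, 12]
    N6 x:[11,18] y:[17,62/3] z:[12,21] -> hit [17,18], descend [1, 11]
      N1 x:[16,18] y:[17,19] z:[20,21] -> miss, prune
      N11 x:[11,15] y:[61/3,62/3] z:[12,29/2] -> miss, prune
    N12 x:[19,39] y:[20,22] z:[21/2,43/2] -> hit [20,43/2], descend [4, 8]
      N4 x:[37,39] y:[20,62/3] z:[21/2,11] -> miss, prune
      N8 x:[19,23] y:[20,22] z:[19,43/2] -> hit [20,43/2] leaf, test {P3@t=20}
  N9 x:[44,50] y:[56/3,28] z:[15/2,37/2] -> miss, prune

Summary -> nodes [0, 2, 6, 1, 11, 12, 4, 8, 9]; box-tests=9; leaf-entries=1; first=P3

== RESULT ==
9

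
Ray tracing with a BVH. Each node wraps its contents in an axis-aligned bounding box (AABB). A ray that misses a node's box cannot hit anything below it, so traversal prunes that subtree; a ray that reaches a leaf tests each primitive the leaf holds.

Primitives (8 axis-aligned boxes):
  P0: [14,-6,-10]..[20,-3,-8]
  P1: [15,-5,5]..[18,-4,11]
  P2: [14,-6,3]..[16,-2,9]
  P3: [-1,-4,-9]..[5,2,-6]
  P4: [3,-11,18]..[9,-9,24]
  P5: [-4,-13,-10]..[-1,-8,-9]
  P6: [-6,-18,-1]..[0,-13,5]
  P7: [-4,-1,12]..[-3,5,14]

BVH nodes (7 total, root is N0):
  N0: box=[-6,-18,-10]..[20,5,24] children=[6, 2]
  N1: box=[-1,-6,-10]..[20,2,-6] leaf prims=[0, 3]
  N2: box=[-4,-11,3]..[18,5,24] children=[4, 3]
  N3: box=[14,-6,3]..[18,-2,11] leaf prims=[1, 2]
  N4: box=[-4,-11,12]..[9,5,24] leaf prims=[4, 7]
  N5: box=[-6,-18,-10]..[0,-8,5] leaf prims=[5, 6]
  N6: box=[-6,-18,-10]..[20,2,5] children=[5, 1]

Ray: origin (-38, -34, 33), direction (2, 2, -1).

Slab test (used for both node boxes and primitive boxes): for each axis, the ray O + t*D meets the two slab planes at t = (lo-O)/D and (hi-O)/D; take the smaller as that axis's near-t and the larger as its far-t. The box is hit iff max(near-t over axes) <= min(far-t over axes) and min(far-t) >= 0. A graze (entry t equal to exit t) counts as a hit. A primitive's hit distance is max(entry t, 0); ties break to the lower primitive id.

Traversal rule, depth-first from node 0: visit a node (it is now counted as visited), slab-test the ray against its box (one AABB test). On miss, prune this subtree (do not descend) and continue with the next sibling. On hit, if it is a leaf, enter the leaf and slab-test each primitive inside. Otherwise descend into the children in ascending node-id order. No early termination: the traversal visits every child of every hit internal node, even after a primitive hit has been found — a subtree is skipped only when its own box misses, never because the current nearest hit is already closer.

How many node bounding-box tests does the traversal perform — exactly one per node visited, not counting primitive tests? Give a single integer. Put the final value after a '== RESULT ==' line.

Walk:
N0 x:[16,29] y:[8,39/2] z:[9,43] -> hit [16,39/2], descend [2, 6]
  N2 x:[17,28] y:[23/2,39/2] z:[9,30] -> hit [17,39/2], descend [3, 4]
    N3 x:[26,28] y:[14,16] z:[22,30] -> miss, prune
    N4 x:[17,47/2] y:[23/2,39/2] z:[9,21] -> hit [17,39/2] leaf, test {P4(miss), P7(miss)}
  N6 x:[16,29] y:[8,18] z:[28,43] -> miss, prune

Visited [0, 2, 3, 4, 6]. Tests: 5 box, 1 leaf. Nearest: miss.

== RESULT ==
5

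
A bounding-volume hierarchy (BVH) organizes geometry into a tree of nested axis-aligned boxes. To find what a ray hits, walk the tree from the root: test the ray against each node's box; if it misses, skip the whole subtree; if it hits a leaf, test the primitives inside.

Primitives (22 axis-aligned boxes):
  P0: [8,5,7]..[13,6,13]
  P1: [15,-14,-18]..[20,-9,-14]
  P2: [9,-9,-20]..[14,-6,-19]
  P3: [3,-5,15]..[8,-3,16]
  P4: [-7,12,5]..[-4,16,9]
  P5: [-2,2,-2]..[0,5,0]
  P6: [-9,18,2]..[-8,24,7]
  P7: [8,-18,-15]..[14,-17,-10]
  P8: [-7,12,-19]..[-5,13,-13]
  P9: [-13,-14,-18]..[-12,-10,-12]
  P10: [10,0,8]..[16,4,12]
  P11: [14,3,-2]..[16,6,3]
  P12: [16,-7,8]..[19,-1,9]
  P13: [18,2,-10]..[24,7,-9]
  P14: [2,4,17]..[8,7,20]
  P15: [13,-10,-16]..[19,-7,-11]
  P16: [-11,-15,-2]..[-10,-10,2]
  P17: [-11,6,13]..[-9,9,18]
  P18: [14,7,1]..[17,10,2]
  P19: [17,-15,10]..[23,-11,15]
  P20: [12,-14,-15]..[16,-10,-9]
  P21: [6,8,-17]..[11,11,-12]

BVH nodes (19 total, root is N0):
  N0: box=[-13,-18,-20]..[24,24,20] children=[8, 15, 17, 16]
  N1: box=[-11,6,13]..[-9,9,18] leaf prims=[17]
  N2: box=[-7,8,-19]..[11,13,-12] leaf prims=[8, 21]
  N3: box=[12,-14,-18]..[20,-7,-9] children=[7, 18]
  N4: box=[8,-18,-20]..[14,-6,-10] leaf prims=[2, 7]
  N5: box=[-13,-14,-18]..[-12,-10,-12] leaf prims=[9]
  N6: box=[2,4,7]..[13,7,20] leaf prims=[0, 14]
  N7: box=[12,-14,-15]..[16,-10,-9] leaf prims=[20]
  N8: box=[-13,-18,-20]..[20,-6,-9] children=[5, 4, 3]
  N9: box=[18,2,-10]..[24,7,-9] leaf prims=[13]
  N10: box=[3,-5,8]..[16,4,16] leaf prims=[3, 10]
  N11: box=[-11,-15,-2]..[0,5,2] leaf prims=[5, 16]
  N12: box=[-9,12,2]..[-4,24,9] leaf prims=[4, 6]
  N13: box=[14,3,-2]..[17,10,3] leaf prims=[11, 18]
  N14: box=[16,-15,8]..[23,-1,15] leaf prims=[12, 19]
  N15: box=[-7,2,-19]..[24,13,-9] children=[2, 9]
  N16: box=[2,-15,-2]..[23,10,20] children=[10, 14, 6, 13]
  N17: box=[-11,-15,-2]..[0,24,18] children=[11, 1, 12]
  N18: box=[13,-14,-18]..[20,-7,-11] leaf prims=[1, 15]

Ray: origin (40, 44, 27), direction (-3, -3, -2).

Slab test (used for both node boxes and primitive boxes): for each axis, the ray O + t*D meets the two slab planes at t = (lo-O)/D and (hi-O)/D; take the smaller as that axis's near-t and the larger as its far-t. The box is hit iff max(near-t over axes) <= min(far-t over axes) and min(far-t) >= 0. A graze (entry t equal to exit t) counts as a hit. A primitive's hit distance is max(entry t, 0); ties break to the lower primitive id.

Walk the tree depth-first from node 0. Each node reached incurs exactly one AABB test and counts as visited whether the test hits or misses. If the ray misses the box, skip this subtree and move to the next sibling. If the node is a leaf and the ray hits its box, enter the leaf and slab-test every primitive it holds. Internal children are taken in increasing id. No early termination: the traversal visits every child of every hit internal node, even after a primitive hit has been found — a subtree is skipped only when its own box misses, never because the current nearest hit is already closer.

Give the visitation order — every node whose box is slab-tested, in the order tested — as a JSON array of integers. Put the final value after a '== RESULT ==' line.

Trace the traversal:
N0 x:[16/3,53/3] y:[20/3,62/3] z:[7/2,47/2] -> hit [20/3,53/3], descend [8, 15, 16, 17]
  N8 x:[20/3,53/3] y:[50/3,62/3] z:[18,47/2] -> miss, prune
  N15 x:[16/3,47/3] y:[31/3,14] z:[18,23] -> miss, prune
  N16 x:[17/3,38/3] y:[34/3,59/3] z:[7/2,29/2] -> hit [34/3,38/3], descend [6, 10, 13, 14]
    N6 x:[9,38/3] y:[37/3,40/3] z:[7/2,10] -> miss, prune
    N10 x:[8,37/3] y:[40/3,49/3] z:[11/2,19/2] -> miss, prune
    N13 x:[23/3,26/3] y:[34/3,41/3] z:[12,29/2] -> miss, prune
    N14 x:[17/3,8] y:[15,59/3] z:[6,19/2] -> miss, prune
  N17 x:[40/3,17] y:[20/3,59/3] z:[9/2,29/2] -> hit [40/3,29/2], descend [1, 11, 12]
    N1 x:[49/3,17] y:[35/3,38/3] z:[9/2,7] -> miss, prune
    N11 x:[40/3,17] y:[13,59/3] z:[25/2,29/2] -> hit [40/3,29/2] leaf, test {P5@t=27/2, P16(miss)}
    N12 x:[44/3,49/3] y:[20/3,32/3] z:[9,25/2] -> miss, prune

12 AABB tests over nodes [0, 8, 15, 16, 6, 10, 13, 14, 17, 1, 11, 12]; 1 leaf entered; closest P5.

== RESULT ==
[0, 8, 15, 16, 6, 10, 13, 14, 17, 1, 11, 12]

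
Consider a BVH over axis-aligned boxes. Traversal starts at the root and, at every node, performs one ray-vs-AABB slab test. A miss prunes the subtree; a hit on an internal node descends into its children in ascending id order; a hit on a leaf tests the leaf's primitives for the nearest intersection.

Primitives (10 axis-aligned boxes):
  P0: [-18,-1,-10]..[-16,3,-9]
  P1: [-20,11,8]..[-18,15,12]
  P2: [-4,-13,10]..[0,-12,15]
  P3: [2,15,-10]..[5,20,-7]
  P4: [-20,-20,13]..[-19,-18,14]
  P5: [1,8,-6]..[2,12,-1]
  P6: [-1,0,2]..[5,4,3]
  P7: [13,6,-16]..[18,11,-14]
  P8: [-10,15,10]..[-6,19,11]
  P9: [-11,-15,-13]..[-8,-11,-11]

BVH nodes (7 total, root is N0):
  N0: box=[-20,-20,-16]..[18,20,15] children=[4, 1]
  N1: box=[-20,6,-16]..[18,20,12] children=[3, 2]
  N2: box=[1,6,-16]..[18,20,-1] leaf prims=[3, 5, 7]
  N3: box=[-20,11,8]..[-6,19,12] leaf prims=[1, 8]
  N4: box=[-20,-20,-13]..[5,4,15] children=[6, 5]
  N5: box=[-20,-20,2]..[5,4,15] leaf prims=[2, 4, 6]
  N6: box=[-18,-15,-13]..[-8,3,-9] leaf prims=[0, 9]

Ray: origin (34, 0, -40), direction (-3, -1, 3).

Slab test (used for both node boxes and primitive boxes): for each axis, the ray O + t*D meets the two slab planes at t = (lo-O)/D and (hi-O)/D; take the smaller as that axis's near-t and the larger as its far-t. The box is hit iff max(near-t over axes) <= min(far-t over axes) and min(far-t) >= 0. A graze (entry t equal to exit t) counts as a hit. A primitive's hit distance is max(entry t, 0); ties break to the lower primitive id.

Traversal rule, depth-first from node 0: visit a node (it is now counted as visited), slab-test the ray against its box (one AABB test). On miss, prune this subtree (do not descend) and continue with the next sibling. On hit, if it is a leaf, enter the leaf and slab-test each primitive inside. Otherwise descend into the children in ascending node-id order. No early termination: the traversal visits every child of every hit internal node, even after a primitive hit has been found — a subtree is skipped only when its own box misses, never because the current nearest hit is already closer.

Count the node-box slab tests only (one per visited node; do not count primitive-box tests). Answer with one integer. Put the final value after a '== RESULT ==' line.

Traverse from the root:
N0 x:[16/3,18] y:[-20,20] z:[8,55/3] -> hit [8,18], descend [1, 4]
  N1 x:[16/3,18] y:[-20,-6] z:[8,52/3] -> miss, prune
  N4 x:[29/3,18] y:[-4,20] z:[9,55/3] -> hit [29/3,18], descend [5, 6]
    N5 x:[29/3,18] y:[-4,20] z:[14,55/3] -> hit [14,18] leaf, test {P2(miss), P4@t=18, P6(miss)}
    N6 x:[14,52/3] y:[-3,15] z:[9,31/3] -> miss, prune

Summary -> nodes [0, 1, 4, 5, 6]; box-tests=5; leaf-entries=1; first=P4

== RESULT ==
5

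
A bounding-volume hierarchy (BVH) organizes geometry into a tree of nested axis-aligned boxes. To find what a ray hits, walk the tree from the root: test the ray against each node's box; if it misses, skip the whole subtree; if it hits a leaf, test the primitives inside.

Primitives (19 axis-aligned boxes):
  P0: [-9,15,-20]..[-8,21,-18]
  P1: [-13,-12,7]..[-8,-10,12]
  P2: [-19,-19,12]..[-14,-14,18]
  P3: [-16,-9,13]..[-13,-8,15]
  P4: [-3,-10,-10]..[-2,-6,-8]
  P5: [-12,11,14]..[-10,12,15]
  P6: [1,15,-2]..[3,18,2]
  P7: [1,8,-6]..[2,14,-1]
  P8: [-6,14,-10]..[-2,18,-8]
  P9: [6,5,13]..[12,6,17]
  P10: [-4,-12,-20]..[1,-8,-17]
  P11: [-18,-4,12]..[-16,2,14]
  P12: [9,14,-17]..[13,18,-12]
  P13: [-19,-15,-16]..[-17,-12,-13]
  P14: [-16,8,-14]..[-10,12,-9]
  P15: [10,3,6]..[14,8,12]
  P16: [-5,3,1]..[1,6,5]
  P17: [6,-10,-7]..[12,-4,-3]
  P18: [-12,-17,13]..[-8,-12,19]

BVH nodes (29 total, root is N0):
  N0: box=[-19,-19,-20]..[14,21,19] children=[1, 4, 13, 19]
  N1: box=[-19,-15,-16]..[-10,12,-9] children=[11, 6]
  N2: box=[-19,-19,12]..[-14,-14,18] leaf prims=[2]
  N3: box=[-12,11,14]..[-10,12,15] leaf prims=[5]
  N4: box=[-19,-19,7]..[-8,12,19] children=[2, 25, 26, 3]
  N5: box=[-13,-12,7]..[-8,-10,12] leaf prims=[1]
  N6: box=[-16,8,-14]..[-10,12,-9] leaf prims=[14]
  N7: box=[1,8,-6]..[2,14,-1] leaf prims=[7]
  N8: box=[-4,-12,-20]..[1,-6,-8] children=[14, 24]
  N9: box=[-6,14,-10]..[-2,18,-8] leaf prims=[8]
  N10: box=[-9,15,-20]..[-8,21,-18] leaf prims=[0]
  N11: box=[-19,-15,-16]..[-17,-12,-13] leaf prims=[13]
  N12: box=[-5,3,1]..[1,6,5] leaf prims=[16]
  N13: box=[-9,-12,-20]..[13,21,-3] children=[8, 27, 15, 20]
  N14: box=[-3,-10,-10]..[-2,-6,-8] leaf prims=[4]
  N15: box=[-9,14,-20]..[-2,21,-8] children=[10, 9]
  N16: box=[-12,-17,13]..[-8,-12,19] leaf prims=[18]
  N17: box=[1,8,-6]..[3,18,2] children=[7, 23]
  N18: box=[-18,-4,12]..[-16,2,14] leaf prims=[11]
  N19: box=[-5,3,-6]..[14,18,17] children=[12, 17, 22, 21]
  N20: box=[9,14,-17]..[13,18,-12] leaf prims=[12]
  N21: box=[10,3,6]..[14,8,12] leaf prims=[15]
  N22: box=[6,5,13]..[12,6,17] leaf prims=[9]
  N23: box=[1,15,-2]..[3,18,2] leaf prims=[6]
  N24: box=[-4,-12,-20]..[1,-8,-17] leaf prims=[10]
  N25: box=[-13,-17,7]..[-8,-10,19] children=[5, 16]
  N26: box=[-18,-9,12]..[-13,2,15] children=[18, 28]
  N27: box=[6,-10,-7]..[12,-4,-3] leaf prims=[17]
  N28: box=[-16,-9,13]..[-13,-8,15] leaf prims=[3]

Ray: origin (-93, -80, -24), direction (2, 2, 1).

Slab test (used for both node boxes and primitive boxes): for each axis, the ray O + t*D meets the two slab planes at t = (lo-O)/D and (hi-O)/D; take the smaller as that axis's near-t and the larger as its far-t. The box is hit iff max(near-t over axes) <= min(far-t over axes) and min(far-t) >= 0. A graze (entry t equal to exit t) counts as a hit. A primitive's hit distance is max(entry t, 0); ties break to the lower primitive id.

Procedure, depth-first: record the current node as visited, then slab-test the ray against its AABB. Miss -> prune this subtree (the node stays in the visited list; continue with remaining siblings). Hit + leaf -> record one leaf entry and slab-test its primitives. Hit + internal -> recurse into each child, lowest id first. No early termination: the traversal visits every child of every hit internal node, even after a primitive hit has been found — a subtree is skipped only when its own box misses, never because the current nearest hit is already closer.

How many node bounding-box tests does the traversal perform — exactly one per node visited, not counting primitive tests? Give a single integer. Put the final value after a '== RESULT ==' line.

Traverse from the root:
N0 x:[37,107/2] y:[61/2,101/2] z:[4,43] -> hit [37,43], descend [1, 4, 13, 19]
  N1 x:[37,83/2] y:[65/2,46] z:[8,15] -> miss, prune
  N4 x:[37,85/2] y:[61/2,46] z:[31,43] -> hit [37,85/2], descend [2, 3, 25, 26]
    N2 x:[37,79/2] y:[61/2,33] z:[36,42] -> miss, prune
    N3 x:[81/2,83/2] y:[91/2,46] z:[38,39] -> miss, prune
    N25 x:[40,85/2] y:[63/2,35] z:[31,43] -> miss, prune
    N26 x:[75/2,40] y:[71/2,41] z:[36,39] -> hit [75/2,39], descend [18, 28]
      N18 x:[75/2,77/2] y:[38,41] z:[36,38] -> hit [38,38] leaf, test {P11@t=38}
      N28 x:[77/2,40] y:[71/2,36] z:[37,39] -> miss, prune
  N13 x:[42,53] y:[34,101/2] z:[4,21] -> miss, prune
  N19 x:[44,107/2] y:[83/2,49] z:[18,41] -> miss, prune

Summary -> nodes [0, 1, 4, 2, 3, 25, 26, 18, 28, 13, 19]; box-tests=11; leaf-entries=1; first=P11

== RESULT ==
11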